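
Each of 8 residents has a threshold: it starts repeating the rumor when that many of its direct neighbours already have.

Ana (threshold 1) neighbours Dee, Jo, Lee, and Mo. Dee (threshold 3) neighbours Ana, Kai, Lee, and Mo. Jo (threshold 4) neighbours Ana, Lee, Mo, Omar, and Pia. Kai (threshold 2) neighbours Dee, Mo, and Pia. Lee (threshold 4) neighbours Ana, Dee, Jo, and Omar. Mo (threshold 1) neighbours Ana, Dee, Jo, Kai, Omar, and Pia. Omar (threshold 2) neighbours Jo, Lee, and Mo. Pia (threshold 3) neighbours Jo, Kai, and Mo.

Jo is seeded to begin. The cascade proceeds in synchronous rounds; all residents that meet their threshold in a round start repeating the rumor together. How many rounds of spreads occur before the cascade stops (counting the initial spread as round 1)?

3

Round 1 — Jo starts repeating the rumor (initial).
Round 2 — checking thresholds:
  Ana: 1 of 4 neighbours ≥ 1, starts repeating the rumor.
  Lee: 1 of 4 neighbours < 4, holds.
  Mo: 1 of 6 neighbours ≥ 1, starts repeating the rumor.
  Omar: 1 of 3 neighbours < 2, holds.
  Pia: 1 of 3 neighbours < 3, holds.
Round 3 — checking thresholds:
  Dee: 2 of 4 neighbours < 3, holds.
  Kai: 1 of 3 neighbours < 2, holds.
  Lee: 2 of 4 neighbours < 4, holds.
  Omar: 2 of 3 neighbours ≥ 2, starts repeating the rumor.
  Pia: 2 of 3 neighbours < 3, holds.
Round 4 — no new spreads; cascade stops.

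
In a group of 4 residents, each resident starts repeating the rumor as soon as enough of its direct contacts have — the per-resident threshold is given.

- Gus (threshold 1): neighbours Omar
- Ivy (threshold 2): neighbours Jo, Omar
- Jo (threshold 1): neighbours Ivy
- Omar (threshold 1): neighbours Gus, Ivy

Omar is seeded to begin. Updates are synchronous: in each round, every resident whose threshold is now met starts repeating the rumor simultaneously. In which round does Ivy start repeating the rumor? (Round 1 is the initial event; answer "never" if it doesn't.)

never

Round 1 — Omar starts repeating the rumor (initial).
Round 2 — checking thresholds:
  Gus: 1 of 1 neighbours ≥ 1, starts repeating the rumor.
  Ivy: 1 of 2 neighbours < 2, not yet.
Round 3 — no new spreads; cascade stops.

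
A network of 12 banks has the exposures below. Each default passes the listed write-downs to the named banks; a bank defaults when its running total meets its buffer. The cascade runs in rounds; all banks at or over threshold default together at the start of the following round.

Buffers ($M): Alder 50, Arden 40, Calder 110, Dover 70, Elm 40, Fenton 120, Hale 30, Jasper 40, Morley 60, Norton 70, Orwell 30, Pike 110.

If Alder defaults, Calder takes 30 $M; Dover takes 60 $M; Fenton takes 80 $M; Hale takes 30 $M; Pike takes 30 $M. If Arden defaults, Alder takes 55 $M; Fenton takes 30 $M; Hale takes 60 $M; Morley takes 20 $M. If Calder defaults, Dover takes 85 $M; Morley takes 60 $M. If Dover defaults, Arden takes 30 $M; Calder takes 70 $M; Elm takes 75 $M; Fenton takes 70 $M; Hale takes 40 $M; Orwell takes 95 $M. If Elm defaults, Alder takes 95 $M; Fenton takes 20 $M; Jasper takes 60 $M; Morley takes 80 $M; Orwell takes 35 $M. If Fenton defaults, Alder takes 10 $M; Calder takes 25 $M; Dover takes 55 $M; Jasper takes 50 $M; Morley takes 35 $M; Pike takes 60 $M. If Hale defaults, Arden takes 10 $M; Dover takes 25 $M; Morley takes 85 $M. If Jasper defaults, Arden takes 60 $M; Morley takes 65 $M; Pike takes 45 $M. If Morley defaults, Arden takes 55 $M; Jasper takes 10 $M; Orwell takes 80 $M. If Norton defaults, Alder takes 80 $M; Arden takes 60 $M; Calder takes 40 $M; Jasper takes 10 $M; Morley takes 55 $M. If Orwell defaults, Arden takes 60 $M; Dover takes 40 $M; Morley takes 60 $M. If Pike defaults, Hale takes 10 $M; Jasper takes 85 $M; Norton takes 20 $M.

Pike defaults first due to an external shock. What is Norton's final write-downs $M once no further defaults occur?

Round 1 — Pike defaults (initial).
  Hale: +10 → 10 < 30
  Jasper: +85 → 85 ≥ 40
  Norton: +20 → 20 < 70
Round 2 — Jasper defaults.
  Arden: +60 → 60 ≥ 40
  Morley: +65 → 65 ≥ 60
Round 3 — Arden, Morley default.
  Alder: +55 → 55 ≥ 50
  Fenton: +30 → 30 < 120
  Hale: +60 → 70 ≥ 30
  Orwell: +80 → 80 ≥ 30
Round 4 — Alder, Hale, Orwell default.
  Calder: +30 → 30 < 110
  Dover: +60+25+40 → 125 ≥ 70
  Fenton: +80 → 110 < 120
Round 5 — Dover defaults.
  Calder: +70 → 100 < 110
  Elm: +75 → 75 ≥ 40
  Fenton: +70 → 180 ≥ 120
Round 6 — Elm, Fenton default.
  Calder: +25 → 125 ≥ 110
Round 7 — Calder defaults.
No further defaults.

20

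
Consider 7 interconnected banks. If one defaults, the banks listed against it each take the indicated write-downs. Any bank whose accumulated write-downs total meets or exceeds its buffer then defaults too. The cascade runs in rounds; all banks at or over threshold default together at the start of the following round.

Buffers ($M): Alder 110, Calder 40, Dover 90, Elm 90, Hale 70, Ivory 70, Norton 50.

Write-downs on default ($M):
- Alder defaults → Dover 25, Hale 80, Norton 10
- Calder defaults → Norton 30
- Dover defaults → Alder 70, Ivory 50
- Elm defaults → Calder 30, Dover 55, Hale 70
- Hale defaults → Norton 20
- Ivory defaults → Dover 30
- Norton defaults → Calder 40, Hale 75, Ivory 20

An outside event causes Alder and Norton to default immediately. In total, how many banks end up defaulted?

Round 1 — Alder, Norton default (initial).
  Calder: +40 → 40 ≥ 40
  Dover: +25 → 25 < 90
  Hale: +80+75 → 155 ≥ 70
  Ivory: +20 → 20 < 70
Round 2 — Calder, Hale default.
No further defaults.

4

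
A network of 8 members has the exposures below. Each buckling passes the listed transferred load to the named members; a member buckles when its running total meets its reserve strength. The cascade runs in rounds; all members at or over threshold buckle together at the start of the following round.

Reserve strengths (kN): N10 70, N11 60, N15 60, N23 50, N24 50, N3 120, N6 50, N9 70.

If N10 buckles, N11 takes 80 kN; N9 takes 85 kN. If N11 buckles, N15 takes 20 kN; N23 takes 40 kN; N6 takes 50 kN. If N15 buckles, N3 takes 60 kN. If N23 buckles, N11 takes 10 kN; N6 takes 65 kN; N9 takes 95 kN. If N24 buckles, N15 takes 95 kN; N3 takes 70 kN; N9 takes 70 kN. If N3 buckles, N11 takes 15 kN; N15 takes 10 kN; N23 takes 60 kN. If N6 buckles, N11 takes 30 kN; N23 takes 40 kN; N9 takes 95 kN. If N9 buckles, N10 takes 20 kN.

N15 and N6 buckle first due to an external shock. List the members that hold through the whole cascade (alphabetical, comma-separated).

Round 1 — N15, N6 buckle (initial).
  N11: +30 → 30 < 60
  N23: +40 → 40 < 50
  N3: +60 → 60 < 120
  N9: +95 → 95 ≥ 70
Round 2 — N9 buckles.
  N10: +20 → 20 < 70
No further bucklings.

N10, N11, N23, N24, N3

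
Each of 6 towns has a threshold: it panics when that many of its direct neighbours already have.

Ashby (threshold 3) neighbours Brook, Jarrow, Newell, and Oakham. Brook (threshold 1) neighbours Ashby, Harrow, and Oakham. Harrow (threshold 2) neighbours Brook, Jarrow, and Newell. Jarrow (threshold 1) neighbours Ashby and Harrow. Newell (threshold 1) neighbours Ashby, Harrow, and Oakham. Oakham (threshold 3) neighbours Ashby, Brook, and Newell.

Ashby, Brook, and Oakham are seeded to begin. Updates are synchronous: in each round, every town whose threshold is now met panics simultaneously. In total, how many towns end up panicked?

Round 1 — Ashby, Brook, Oakham panic (initial).
Round 2 — checking thresholds:
  Harrow: 1 of 3 neighbours < 2, not yet.
  Jarrow: 1 of 2 neighbours ≥ 1, panics.
  Newell: 2 of 3 neighbours ≥ 1, panics.
Round 3 — checking thresholds:
  Harrow: 3 of 3 neighbours ≥ 2, panics.
Round 4 — no new panics; cascade stops.

6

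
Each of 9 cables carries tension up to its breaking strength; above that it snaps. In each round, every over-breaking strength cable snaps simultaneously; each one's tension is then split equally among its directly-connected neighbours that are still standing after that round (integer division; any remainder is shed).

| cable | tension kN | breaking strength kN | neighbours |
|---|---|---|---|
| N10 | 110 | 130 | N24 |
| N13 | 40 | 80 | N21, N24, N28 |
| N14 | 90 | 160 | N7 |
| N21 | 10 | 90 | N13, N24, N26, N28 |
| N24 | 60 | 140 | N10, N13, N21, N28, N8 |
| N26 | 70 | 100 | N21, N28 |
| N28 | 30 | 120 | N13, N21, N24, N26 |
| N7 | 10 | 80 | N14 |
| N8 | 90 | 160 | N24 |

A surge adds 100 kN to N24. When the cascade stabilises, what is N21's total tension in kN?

42

Round 1 — N24 at 160 > 140. N24 snaps.
  N24 sheds 160 kN to N10, N13, N21, N28, N8: 32 each.
    N10: 110+32 = 142 > 130
    N13: 40+32 = 72 ≤ 80
    N21: 10+32 = 42 ≤ 90
    N28: 30+32 = 62 ≤ 120
    N8: 90+32 = 122 ≤ 160
Round 2 — N10 snaps.
  N10 sheds 142 kN: no online neighbours, lost.
No further breaks.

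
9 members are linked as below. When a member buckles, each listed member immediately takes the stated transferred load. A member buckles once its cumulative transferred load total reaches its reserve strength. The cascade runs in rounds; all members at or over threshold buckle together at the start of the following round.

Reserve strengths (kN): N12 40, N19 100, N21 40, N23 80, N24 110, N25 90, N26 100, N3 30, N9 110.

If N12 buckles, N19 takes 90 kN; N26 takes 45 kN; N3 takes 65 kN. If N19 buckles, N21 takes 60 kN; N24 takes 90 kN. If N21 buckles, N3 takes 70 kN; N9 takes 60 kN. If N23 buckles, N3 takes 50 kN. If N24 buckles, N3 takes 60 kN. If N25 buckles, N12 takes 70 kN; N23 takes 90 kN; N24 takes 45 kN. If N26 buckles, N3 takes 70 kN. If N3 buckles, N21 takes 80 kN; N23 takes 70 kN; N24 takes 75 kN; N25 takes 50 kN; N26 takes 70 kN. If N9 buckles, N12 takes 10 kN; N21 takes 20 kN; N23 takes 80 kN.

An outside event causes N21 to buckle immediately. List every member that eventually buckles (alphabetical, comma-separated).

N21, N3

Round 1 — N21 buckles (initial).
  N3: +70 → 70 ≥ 30
  N9: +60 → 60 < 110
Round 2 — N3 buckles.
  N23: +70 → 70 < 80
  N24: +75 → 75 < 110
  N25: +50 → 50 < 90
  N26: +70 → 70 < 100
No further bucklings.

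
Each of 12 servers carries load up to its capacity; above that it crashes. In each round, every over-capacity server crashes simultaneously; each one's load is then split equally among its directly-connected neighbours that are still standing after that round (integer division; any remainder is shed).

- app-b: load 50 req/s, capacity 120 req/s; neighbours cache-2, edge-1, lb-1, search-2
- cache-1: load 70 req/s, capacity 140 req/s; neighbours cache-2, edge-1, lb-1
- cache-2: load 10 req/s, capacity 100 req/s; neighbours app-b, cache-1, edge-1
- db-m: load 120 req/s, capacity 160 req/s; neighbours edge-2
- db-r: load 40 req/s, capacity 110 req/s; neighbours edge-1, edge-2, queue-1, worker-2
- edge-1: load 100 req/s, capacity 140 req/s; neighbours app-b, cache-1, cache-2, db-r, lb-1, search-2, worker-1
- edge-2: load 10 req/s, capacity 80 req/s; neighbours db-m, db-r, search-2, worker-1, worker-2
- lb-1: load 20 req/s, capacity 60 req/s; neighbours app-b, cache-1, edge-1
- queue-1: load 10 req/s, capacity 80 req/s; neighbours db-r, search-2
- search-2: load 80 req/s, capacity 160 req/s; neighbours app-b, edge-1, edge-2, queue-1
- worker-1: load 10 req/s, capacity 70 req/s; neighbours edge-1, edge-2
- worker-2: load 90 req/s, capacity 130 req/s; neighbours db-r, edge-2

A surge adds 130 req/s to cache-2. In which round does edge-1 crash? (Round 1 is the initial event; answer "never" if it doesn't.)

Round 1 — cache-2 at 140 > 100. cache-2 crashes.
  cache-2 sheds 140 req/s to app-b, cache-1, edge-1: 46 each (2 lost).
    app-b: 50+46 = 96 ≤ 120
    cache-1: 70+46 = 116 ≤ 140
    edge-1: 100+46 = 146 > 140
Round 2 — edge-1 crashes.
  edge-1 sheds 146 req/s to app-b, cache-1, db-r, lb-1, search-2, worker-1: 24 each (2 lost).
    app-b: 96+24 = 120 ≤ 120
    cache-1: 116+24 = 140 ≤ 140
    db-r: 40+24 = 64 ≤ 110
    lb-1: 20+24 = 44 ≤ 60
    search-2: 80+24 = 104 ≤ 160
    worker-1: 10+24 = 34 ≤ 70
No further crashes.

2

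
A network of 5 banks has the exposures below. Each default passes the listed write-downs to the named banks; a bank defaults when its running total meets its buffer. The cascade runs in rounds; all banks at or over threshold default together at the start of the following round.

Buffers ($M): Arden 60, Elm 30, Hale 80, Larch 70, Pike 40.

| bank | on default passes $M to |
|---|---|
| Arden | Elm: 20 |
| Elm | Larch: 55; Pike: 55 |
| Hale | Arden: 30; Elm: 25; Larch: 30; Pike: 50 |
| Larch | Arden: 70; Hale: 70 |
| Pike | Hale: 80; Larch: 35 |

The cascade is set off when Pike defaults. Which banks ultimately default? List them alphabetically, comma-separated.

Round 1 — Pike defaults (initial).
  Hale: +80 → 80 ≥ 80
  Larch: +35 → 35 < 70
Round 2 — Hale defaults.
  Arden: +30 → 30 < 60
  Elm: +25 → 25 < 30
  Larch: +30 → 65 < 70
No further defaults.

Hale, Pike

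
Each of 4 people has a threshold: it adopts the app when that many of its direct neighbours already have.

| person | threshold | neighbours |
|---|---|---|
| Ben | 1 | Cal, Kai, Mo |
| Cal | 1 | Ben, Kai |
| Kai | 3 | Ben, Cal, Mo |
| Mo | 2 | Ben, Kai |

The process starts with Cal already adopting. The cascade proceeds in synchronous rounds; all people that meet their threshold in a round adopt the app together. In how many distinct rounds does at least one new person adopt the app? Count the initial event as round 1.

2

Round 1 — Cal adopts the app (initial).
Round 2 — checking thresholds:
  Ben: 1 of 3 neighbours ≥ 1, adopts the app.
  Kai: 1 of 3 neighbours < 3, holds.
Round 3 — no new adoptions; cascade stops.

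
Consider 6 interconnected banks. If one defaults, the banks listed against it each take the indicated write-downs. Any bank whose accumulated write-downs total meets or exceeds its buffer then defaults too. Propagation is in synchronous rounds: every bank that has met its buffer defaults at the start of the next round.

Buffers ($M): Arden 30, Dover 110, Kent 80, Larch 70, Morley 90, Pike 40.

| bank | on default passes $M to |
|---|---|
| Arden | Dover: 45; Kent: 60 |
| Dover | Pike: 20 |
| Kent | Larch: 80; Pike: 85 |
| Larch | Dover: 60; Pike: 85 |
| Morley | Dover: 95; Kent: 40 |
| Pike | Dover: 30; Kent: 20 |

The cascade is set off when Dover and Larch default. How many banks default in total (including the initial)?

Round 1 — Dover, Larch default (initial).
  Pike: +20+85 → 105 ≥ 40
Round 2 — Pike defaults.
  Kent: +20 → 20 < 80
No further defaults.

3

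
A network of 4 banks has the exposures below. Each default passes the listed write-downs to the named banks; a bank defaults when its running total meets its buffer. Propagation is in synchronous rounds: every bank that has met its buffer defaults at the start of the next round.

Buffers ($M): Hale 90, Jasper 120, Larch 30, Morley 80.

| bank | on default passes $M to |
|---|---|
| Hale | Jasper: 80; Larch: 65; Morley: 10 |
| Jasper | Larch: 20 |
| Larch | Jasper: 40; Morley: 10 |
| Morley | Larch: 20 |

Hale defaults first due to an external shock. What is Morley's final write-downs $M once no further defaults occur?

20

Round 1 — Hale defaults (initial).
  Jasper: +80 → 80 < 120
  Larch: +65 → 65 ≥ 30
  Morley: +10 → 10 < 80
Round 2 — Larch defaults.
  Jasper: +40 → 120 ≥ 120
  Morley: +10 → 20 < 80
Round 3 — Jasper defaults.
No further defaults.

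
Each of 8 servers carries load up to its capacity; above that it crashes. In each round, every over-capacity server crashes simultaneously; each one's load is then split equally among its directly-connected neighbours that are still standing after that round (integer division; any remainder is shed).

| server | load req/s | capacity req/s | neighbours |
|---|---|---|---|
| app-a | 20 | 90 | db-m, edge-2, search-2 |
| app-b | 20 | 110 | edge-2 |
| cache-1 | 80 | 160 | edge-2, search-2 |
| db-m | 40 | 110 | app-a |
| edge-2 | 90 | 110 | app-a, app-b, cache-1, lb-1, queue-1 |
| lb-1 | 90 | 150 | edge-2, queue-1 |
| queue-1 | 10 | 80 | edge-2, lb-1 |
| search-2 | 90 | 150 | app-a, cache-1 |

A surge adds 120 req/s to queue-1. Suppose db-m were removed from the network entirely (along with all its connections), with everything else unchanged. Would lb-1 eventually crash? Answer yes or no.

yes

With db-m removed:
Round 1 — queue-1 at 130 > 80. queue-1 crashes.
  queue-1 sheds 130 req/s to edge-2, lb-1: 65 each.
    edge-2: 90+65 = 155 > 110
    lb-1: 90+65 = 155 > 150
Round 2 — edge-2, lb-1 crash.
  edge-2 sheds 155 req/s to app-a, app-b, cache-1: 51 each (2 lost).
    app-a: 20+51 = 71 ≤ 90
    app-b: 20+51 = 71 ≤ 110
    cache-1: 80+51 = 131 ≤ 160
  lb-1 sheds 155 req/s: no online neighbours, lost.
No further crashes.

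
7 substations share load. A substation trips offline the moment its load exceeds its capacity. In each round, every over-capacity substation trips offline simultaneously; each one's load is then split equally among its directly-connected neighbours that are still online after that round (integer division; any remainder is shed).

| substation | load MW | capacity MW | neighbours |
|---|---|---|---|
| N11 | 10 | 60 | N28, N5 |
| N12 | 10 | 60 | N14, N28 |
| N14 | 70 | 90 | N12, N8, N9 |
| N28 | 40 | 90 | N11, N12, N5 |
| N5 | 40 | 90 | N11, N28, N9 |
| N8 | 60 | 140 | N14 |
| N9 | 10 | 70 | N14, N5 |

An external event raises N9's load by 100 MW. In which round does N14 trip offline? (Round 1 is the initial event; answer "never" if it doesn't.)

2

Round 1 — N9 at 110 > 70. N9 trips offline.
  N9 sheds 110 MW to N14, N5: 55 each.
    N14: 70+55 = 125 > 90
    N5: 40+55 = 95 > 90
Round 2 — N14, N5 trip offline.
  N14 sheds 125 MW to N12, N8: 62 each (1 lost).
    N12: 10+62 = 72 > 60
    N8: 60+62 = 122 ≤ 140
  N5 sheds 95 MW to N11, N28: 47 each (1 lost).
    N11: 10+47 = 57 ≤ 60
    N28: 40+47 = 87 ≤ 90
Round 3 — N12 trips offline.
  N12 sheds 72 MW to N28: 72 each.
    N28: 87+72 = 159 > 90
Round 4 — N28 trips offline.
  N28 sheds 159 MW to N11: 159 each.
    N11: 57+159 = 216 > 60
Round 5 — N11 trips offline.
  N11 sheds 216 MW: no online neighbours, lost.
No further trips.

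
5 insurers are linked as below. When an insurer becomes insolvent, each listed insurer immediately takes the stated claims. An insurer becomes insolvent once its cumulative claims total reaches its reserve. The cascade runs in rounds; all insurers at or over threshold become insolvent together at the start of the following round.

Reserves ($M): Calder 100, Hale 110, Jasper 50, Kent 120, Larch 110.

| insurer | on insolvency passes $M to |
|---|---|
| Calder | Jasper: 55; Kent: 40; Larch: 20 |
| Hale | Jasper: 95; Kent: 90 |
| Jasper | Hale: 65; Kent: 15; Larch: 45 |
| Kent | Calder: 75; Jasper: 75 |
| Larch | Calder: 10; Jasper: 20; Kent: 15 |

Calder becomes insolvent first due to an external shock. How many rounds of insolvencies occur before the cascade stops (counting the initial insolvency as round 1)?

Round 1 — Calder becomes insolvent (initial).
  Jasper: +55 → 55 ≥ 50
  Kent: +40 → 40 < 120
  Larch: +20 → 20 < 110
Round 2 — Jasper becomes insolvent.
  Hale: +65 → 65 < 110
  Kent: +15 → 55 < 120
  Larch: +45 → 65 < 110
No further insolvencies.

2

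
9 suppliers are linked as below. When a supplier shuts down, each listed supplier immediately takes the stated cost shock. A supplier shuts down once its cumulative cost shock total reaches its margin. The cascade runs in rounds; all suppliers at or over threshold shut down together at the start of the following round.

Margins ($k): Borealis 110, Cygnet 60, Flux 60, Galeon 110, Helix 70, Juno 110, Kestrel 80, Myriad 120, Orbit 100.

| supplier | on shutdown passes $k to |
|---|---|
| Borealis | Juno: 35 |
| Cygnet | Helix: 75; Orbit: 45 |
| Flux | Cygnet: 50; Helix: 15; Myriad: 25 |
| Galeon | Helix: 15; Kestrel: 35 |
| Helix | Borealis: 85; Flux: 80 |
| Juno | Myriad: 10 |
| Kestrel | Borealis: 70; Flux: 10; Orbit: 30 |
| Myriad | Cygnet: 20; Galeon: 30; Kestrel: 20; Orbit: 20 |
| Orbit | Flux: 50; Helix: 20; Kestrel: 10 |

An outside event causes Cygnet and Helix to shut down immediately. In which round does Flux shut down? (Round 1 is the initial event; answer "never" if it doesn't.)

Round 1 — Cygnet, Helix shut down (initial).
  Borealis: +85 → 85 < 110
  Flux: +80 → 80 ≥ 60
  Orbit: +45 → 45 < 100
Round 2 — Flux shuts down.
  Myriad: +25 → 25 < 120
No further shutdowns.

2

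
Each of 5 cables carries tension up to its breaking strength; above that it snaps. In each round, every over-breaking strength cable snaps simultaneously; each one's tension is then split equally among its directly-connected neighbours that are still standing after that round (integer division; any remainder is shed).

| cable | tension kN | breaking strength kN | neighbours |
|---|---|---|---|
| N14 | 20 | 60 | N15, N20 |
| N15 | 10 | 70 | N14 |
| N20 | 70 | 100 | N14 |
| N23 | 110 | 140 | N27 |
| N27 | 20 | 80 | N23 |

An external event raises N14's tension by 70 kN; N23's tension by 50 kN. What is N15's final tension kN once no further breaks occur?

Round 1 — N14 at 90 > 60; N23 at 160 > 140. N14, N23 snap.
  N14 sheds 90 kN to N15, N20: 45 each.
    N15: 10+45 = 55 ≤ 70
    N20: 70+45 = 115 > 100
  N23 sheds 160 kN to N27: 160 each.
    N27: 20+160 = 180 > 80
Round 2 — N20, N27 snap.
  N20 sheds 115 kN: no online neighbours, lost.
  N27 sheds 180 kN: no online neighbours, lost.
No further breaks.

55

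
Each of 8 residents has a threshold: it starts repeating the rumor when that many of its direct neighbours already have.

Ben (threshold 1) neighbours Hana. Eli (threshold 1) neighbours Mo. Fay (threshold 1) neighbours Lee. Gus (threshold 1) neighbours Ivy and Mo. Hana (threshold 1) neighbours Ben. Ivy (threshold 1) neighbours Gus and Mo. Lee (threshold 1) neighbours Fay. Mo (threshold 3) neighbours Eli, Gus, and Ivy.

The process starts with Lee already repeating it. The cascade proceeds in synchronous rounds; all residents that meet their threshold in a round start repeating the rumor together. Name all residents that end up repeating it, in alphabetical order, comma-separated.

Round 1 — Lee starts repeating the rumor (initial).
Round 2 — checking thresholds:
  Fay: 1 of 1 neighbours ≥ 1, starts repeating the rumor.
Round 3 — no new spreads; cascade stops.

Fay, Lee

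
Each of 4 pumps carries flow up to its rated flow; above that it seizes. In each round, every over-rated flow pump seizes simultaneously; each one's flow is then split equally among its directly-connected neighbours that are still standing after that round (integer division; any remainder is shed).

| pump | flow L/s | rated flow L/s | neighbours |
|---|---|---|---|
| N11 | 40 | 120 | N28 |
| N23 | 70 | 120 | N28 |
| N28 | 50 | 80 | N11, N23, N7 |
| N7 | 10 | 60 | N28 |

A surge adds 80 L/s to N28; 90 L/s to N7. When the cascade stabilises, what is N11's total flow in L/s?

Round 1 — N28 at 130 > 80; N7 at 100 > 60. N28, N7 seize.
  N28 sheds 130 L/s to N11, N23: 65 each.
    N11: 40+65 = 105 ≤ 120
    N23: 70+65 = 135 > 120
  N7 sheds 100 L/s: no online neighbours, lost.
Round 2 — N23 seizes.
  N23 sheds 135 L/s: no online neighbours, lost.
No further seizures.

105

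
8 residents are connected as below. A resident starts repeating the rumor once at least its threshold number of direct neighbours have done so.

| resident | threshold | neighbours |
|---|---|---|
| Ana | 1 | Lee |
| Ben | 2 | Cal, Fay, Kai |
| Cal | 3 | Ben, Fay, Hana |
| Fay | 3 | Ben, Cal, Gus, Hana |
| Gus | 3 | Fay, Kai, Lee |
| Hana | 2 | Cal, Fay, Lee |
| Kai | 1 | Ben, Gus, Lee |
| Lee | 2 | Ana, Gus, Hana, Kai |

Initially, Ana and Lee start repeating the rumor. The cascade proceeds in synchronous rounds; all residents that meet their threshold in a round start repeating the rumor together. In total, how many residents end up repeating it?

Round 1 — Ana, Lee start repeating the rumor (initial).
Round 2 — checking thresholds:
  Gus: 1 of 3 neighbours < 3, holds.
  Hana: 1 of 3 neighbours < 2, holds.
  Kai: 1 of 3 neighbours ≥ 1, starts repeating the rumor.
Round 3 — no new spreads; cascade stops.

3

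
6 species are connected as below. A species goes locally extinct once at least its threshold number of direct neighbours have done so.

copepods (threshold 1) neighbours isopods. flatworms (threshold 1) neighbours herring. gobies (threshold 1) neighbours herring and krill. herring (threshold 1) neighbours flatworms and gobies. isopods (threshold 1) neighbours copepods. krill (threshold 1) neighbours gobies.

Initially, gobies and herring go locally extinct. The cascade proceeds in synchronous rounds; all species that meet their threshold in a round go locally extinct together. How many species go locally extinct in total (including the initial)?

4

Round 1 — gobies, herring go locally extinct (initial).
Round 2 — checking thresholds:
  flatworms: 1 of 1 neighbours ≥ 1, goes locally extinct.
  krill: 1 of 1 neighbours ≥ 1, goes locally extinct.
Round 3 — no new extinctions; cascade stops.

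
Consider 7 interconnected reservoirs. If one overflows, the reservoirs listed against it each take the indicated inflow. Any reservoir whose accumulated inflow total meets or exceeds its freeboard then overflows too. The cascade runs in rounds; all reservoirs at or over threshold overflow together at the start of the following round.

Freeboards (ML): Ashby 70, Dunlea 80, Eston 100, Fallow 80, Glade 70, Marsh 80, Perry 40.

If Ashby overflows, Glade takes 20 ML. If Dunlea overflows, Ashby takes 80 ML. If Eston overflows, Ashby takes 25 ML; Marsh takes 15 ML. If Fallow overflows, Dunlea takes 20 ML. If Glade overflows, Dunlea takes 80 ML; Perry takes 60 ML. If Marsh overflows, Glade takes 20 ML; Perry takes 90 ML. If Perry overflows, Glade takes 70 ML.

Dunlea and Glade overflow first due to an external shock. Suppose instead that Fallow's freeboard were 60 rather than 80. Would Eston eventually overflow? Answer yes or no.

With Fallow's freeboard at 60:
Round 1 — Dunlea, Glade overflow (initial).
  Ashby: +80 → 80 ≥ 70
  Perry: +60 → 60 ≥ 40
Round 2 — Ashby, Perry overflow.
No further overflows.

no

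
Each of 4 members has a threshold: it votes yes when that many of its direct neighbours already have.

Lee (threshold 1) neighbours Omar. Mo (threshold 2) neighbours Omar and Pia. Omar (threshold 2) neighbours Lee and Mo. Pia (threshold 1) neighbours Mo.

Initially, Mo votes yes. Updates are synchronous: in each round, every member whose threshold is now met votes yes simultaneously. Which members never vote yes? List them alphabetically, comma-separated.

Lee, Omar

Round 1 — Mo votes yes (initial).
Round 2 — checking thresholds:
  Omar: 1 of 2 neighbours < 2, not yet.
  Pia: 1 of 1 neighbours ≥ 1, votes yes.
Round 3 — no new yes votes; cascade stops.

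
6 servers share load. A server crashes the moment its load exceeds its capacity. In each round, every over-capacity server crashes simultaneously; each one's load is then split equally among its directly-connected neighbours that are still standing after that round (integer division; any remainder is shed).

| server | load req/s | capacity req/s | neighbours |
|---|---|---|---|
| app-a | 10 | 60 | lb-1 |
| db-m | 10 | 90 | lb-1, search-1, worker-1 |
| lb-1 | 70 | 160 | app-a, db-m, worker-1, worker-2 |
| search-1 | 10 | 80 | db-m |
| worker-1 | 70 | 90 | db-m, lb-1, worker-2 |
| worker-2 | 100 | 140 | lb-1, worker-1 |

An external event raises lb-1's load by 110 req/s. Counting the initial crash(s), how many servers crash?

5

Round 1 — lb-1 at 180 > 160. lb-1 crashes.
  lb-1 sheds 180 req/s to app-a, db-m, worker-1, worker-2: 45 each.
    app-a: 10+45 = 55 ≤ 60
    db-m: 10+45 = 55 ≤ 90
    worker-1: 70+45 = 115 > 90
    worker-2: 100+45 = 145 > 140
Round 2 — worker-1, worker-2 crash.
  worker-1 sheds 115 req/s to db-m: 115 each.
    db-m: 55+115 = 170 > 90
  worker-2 sheds 145 req/s: no online neighbours, lost.
Round 3 — db-m crashes.
  db-m sheds 170 req/s to search-1: 170 each.
    search-1: 10+170 = 180 > 80
Round 4 — search-1 crashes.
  search-1 sheds 180 req/s: no online neighbours, lost.
No further crashes.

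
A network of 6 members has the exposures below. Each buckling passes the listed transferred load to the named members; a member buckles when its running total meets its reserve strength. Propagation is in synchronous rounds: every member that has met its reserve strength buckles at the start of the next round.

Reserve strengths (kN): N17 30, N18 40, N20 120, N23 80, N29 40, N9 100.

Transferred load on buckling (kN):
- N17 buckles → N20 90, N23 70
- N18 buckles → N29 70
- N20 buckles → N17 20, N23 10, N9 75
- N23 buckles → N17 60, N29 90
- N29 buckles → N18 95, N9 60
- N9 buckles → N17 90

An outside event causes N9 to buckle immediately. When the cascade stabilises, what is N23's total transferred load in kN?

Round 1 — N9 buckles (initial).
  N17: +90 → 90 ≥ 30
Round 2 — N17 buckles.
  N20: +90 → 90 < 120
  N23: +70 → 70 < 80
No further bucklings.

70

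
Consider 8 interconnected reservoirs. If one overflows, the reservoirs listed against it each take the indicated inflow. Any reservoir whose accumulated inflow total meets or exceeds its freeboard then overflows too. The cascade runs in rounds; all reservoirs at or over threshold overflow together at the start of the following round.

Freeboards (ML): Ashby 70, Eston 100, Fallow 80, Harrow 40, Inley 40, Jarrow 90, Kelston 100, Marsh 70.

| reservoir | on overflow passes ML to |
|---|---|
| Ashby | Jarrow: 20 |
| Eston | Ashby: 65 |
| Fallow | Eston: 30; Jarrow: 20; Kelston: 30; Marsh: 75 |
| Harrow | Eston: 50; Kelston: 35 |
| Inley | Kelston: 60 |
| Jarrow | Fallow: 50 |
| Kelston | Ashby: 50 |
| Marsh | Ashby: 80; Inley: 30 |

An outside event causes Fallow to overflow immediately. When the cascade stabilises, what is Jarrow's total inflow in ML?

40

Round 1 — Fallow overflows (initial).
  Eston: +30 → 30 < 100
  Jarrow: +20 → 20 < 90
  Kelston: +30 → 30 < 100
  Marsh: +75 → 75 ≥ 70
Round 2 — Marsh overflows.
  Ashby: +80 → 80 ≥ 70
  Inley: +30 → 30 < 40
Round 3 — Ashby overflows.
  Jarrow: +20 → 40 < 90
No further overflows.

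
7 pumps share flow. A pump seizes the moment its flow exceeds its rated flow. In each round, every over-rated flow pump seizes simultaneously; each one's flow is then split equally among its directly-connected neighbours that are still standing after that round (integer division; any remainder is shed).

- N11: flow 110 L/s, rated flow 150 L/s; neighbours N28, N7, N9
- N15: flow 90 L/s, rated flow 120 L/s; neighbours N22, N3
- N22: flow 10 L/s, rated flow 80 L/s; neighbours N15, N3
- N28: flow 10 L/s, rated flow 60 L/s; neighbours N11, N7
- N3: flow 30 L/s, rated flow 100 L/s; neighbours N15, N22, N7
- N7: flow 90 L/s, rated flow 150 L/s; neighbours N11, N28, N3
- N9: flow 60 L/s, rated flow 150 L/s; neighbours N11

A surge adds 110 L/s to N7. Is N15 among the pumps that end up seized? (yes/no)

no

Round 1 — N7 at 200 > 150. N7 seizes.
  N7 sheds 200 L/s to N11, N28, N3: 66 each (2 lost).
    N11: 110+66 = 176 > 150
    N28: 10+66 = 76 > 60
    N3: 30+66 = 96 ≤ 100
Round 2 — N11, N28 seize.
  N11 sheds 176 L/s to N9: 176 each.
    N9: 60+176 = 236 > 150
  N28 sheds 76 L/s: no online neighbours, lost.
Round 3 — N9 seizes.
  N9 sheds 236 L/s: no online neighbours, lost.
No further seizures.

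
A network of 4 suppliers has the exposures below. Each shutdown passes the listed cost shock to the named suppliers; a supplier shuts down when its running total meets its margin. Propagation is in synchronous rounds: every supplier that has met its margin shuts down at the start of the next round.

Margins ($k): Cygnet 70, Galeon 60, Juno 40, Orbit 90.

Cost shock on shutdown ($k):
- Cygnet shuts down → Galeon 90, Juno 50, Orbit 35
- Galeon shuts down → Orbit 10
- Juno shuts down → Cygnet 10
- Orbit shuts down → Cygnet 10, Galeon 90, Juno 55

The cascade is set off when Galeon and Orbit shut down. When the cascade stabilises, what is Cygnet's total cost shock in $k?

20

Round 1 — Galeon, Orbit shut down (initial).
  Cygnet: +10 → 10 < 70
  Juno: +55 → 55 ≥ 40
Round 2 — Juno shuts down.
  Cygnet: +10 → 20 < 70
No further shutdowns.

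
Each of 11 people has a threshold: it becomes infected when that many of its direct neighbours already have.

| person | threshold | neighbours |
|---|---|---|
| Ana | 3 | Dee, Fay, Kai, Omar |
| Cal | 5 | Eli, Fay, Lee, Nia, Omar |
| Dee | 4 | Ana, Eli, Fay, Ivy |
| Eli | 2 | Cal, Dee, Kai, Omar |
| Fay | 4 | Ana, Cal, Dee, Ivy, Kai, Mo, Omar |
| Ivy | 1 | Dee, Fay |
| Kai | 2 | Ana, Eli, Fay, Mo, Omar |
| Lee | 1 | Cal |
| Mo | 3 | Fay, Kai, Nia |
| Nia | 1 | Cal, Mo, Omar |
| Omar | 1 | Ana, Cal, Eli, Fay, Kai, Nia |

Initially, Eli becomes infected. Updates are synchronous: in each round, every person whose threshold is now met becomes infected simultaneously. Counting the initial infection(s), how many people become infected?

Round 1 — Eli becomes infected (initial).
Round 2 — checking thresholds:
  Cal: 1 of 5 neighbours < 5, holds.
  Dee: 1 of 4 neighbours < 4, holds.
  Kai: 1 of 5 neighbours < 2, holds.
  Omar: 1 of 6 neighbours ≥ 1, becomes infected.
Round 3 — checking thresholds:
  Ana: 1 of 4 neighbours < 3, holds.
  Cal: 2 of 5 neighbours < 5, holds.
  Dee: 1 of 4 neighbours < 4, holds.
  Fay: 1 of 7 neighbours < 4, holds.
  Kai: 2 of 5 neighbours ≥ 2, becomes infected.
  Nia: 1 of 3 neighbours ≥ 1, becomes infected.
Round 4 — no new infections; cascade stops.

4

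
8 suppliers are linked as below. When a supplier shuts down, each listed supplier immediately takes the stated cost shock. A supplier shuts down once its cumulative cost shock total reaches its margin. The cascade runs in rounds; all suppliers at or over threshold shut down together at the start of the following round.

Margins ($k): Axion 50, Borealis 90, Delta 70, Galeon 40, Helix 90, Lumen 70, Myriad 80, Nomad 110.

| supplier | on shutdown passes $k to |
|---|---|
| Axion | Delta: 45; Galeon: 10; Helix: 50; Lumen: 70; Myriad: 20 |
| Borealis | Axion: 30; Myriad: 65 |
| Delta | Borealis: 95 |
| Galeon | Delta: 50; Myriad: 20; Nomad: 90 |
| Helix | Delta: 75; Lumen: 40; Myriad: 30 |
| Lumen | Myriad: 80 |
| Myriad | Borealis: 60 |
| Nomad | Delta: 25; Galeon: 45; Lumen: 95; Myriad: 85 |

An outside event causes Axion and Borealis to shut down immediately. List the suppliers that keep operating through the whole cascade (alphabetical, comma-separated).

Delta, Galeon, Helix, Nomad

Round 1 — Axion, Borealis shut down (initial).
  Delta: +45 → 45 < 70
  Galeon: +10 → 10 < 40
  Helix: +50 → 50 < 90
  Lumen: +70 → 70 ≥ 70
  Myriad: +20+65 → 85 ≥ 80
Round 2 — Lumen, Myriad shut down.
No further shutdowns.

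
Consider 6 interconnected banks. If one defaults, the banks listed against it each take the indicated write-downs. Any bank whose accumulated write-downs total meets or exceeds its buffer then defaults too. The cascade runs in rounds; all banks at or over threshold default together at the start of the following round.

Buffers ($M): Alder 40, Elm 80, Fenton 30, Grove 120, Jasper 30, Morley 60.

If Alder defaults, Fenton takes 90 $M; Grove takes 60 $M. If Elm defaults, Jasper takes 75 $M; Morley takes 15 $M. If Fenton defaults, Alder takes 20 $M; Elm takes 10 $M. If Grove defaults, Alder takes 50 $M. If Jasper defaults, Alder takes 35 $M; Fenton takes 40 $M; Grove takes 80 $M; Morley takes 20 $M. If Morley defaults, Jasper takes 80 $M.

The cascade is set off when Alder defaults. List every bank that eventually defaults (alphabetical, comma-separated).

Round 1 — Alder defaults (initial).
  Fenton: +90 → 90 ≥ 30
  Grove: +60 → 60 < 120
Round 2 — Fenton defaults.
  Elm: +10 → 10 < 80
No further defaults.

Alder, Fenton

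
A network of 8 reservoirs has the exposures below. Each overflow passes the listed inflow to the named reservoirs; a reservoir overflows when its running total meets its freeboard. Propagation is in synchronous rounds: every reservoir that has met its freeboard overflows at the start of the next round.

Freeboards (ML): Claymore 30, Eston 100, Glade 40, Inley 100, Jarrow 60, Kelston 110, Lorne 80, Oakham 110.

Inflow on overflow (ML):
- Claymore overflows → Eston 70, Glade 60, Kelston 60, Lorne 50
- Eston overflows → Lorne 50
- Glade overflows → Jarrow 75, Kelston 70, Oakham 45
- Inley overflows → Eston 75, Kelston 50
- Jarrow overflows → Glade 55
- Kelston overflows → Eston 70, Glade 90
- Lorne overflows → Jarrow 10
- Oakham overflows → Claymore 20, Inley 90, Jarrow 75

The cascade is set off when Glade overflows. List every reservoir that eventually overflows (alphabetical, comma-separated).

Glade, Jarrow

Round 1 — Glade overflows (initial).
  Jarrow: +75 → 75 ≥ 60
  Kelston: +70 → 70 < 110
  Oakham: +45 → 45 < 110
Round 2 — Jarrow overflows.
No further overflows.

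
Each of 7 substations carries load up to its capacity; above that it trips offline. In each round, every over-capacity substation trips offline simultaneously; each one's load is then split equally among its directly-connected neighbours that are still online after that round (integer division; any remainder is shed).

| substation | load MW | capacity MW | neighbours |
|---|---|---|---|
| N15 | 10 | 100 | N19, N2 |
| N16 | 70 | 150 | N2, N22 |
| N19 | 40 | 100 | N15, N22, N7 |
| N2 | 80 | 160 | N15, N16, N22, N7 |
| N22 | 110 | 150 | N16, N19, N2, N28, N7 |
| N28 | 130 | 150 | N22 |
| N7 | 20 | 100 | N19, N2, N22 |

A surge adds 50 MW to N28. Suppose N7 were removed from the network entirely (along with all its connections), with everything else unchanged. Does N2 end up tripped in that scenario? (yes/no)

yes

With N7 removed:
Round 1 — N28 at 180 > 150. N28 trips offline.
  N28 sheds 180 MW to N22: 180 each.
    N22: 110+180 = 290 > 150
Round 2 — N22 trips offline.
  N22 sheds 290 MW to N16, N19, N2: 96 each (2 lost).
    N16: 70+96 = 166 > 150
    N19: 40+96 = 136 > 100
    N2: 80+96 = 176 > 160
Round 3 — N16, N19, N2 trip offline.
  N16 sheds 166 MW: no online neighbours, lost.
  N19 sheds 136 MW to N15: 136 each.
    N15: 10+136 = 146 > 100
  N2 sheds 176 MW to N15: 176 each.
    N15: 146+176 = 322 > 100
Round 4 — N15 trips offline.
  N15 sheds 322 MW: no online neighbours, lost.
No further trips.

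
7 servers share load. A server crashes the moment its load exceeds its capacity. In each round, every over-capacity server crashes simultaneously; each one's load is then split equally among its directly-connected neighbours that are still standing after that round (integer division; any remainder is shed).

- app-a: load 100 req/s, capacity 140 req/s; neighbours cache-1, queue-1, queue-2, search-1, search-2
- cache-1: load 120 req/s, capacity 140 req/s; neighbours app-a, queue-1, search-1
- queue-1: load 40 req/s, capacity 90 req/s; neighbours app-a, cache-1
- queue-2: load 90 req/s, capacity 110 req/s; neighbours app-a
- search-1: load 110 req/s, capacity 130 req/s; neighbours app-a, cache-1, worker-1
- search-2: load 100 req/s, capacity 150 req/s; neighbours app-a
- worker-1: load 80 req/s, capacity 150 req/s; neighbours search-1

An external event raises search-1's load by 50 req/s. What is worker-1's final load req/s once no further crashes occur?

Round 1 — search-1 at 160 > 130. search-1 crashes.
  search-1 sheds 160 req/s to app-a, cache-1, worker-1: 53 each (1 lost).
    app-a: 100+53 = 153 > 140
    cache-1: 120+53 = 173 > 140
    worker-1: 80+53 = 133 ≤ 150
Round 2 — app-a, cache-1 crash.
  app-a sheds 153 req/s to queue-1, queue-2, search-2: 51 each.
    queue-1: 40+51 = 91 > 90
    queue-2: 90+51 = 141 > 110
    search-2: 100+51 = 151 > 150
  cache-1 sheds 173 req/s to queue-1: 173 each.
    queue-1: 91+173 = 264 > 90
Round 3 — queue-1, queue-2, search-2 crash.
  queue-1 sheds 264 req/s: no online neighbours, lost.
  queue-2 sheds 141 req/s: no online neighbours, lost.
  search-2 sheds 151 req/s: no online neighbours, lost.
No further crashes.

133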